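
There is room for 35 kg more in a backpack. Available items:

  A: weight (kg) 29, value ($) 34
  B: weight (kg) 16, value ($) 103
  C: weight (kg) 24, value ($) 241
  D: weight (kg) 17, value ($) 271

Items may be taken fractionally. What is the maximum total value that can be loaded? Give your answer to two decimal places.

Sort by value per unit weight and fill in that order.
Order: D (271/17=15.94) > C (241/24=10.04) > B (103/16=6.44) > A (34/29=1.17)
Fill: take D (17 @ 271) → take 18/24 of C → 180.75; 35/35 used.
Total value = 451.75

451.75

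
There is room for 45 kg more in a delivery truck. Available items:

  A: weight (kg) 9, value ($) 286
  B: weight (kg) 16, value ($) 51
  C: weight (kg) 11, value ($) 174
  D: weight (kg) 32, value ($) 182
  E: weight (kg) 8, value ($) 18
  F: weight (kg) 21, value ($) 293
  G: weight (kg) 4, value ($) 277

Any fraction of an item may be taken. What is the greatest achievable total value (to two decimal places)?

1030.00

Greedy by value/weight ratio, highest first.
Order: G (277/4=69.25) > A (286/9=31.78) > C (174/11=15.82) > F (293/21=13.95) > D (182/32=5.69) > B (51/16=3.19) > E (18/8=2.25)
Fill: take G (4 @ 277) → take A (9 @ 286) → take C (11 @ 174) → take F (21 @ 293); 45/45 used.
Total value = 1030.00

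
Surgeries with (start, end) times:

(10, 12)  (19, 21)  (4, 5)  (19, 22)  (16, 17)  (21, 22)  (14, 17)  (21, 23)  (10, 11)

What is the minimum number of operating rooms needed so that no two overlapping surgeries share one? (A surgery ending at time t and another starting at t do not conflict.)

3

starts: [4, 10, 10, 14, 16, 19, 19, 21, 21]
ends:   [5, 11, 12, 17, 17, 21, 22, 22, 23]
s4→1 e5→0 s10→1 s10→2 e11→1 e12→0 s14→1 s16→2 e17→1 e17→0 s19→1 s19→2 e21→1 s21→2 s21→3  — peak 3.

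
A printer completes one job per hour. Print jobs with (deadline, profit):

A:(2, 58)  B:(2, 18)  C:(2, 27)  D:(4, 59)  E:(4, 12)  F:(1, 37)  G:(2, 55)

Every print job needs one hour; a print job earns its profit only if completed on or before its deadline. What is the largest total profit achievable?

By profit: D(d4,59), A(d2,58), G(d2,55), F(d1,37), C(d2,27), B(d2,18), E(d4,12)
D→slot 4; A→slot 2; G→slot 1; F skipped; C skipped; B skipped; E→slot 3.
Profit = 55 + 58 + 12 + 59 = 184

184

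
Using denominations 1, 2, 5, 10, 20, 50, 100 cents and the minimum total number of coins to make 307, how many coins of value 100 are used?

307 − 3×100→7 − 1×5→2 − 1×2→0
Count of 100: 3

3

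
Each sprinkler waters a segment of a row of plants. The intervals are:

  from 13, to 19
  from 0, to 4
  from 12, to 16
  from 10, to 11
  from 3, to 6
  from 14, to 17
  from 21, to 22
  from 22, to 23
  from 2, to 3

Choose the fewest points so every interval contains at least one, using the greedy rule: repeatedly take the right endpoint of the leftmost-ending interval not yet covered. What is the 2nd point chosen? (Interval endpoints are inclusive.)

Sort by right endpoint; whenever an interval is uncovered, place a point at its right end.
Sorted: [2,3] [0,4] [3,6] [10,11] [12,16] [14,17] [13,19] [21,22] [22,23]
{[2,3],[0,4],[3,6]} hit by 3; {[10,11]} hit by 11; {[12,16],[14,17],[13,19]} hit by 16; {[21,22],[22,23]} hit by 22.
Points: 3, 11, 16, 22 (4 total).

11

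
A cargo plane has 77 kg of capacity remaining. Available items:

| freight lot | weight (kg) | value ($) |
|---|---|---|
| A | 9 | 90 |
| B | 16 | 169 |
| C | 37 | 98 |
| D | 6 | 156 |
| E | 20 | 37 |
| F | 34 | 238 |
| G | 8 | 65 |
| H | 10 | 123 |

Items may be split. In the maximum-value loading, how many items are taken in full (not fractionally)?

Sort by value per unit weight and fill in that order.
Ratios (sorted): D 26.00, H 12.30, B 10.56, A 10.00, G 8.12, F 7.00, C 2.65, E 1.85
take D (6 @ 156); take H (10 @ 123); take B (16 @ 169); take A (9 @ 90); take G (8 @ 65); take 28/34 of F → 196.00. Capacity used 77/77.
5 item(s) taken whole; one partial (take 28/34 of F).

5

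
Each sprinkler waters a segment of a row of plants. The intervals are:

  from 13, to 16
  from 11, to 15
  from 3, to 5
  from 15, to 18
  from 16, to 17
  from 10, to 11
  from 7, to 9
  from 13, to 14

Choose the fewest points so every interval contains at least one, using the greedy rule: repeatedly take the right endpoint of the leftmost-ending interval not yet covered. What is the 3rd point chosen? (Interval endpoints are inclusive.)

11

By right end: [3,5]  [7,9]  [10,11]  [13,14]  [11,15]  [13,16]  [16,17]  [15,18]
[3,5] uncovered → point at 5; [7,9] uncovered → point at 9; [10,11] uncovered → point at 11; [13,14] uncovered → point at 14; [16,17] uncovered → point at 17.
Points: 5, 9, 11, 14, 17 (5 total).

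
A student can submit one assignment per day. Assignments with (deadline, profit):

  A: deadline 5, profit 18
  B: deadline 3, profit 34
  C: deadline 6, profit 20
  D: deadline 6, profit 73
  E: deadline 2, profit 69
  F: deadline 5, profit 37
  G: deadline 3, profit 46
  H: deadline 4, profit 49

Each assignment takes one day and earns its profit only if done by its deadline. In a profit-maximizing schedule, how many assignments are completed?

Sort by profit descending; place each in the latest free slot ≤ its deadline.
By profit: D(d6,73), E(d2,69), H(d4,49), G(d3,46), F(d5,37), B(d3,34), C(d6,20), A(d5,18)
D→slot 6; E→slot 2; H→slot 4; G→slot 3; F→slot 5; B→slot 1; C skipped; A skipped.
6 of 8 scheduled.

6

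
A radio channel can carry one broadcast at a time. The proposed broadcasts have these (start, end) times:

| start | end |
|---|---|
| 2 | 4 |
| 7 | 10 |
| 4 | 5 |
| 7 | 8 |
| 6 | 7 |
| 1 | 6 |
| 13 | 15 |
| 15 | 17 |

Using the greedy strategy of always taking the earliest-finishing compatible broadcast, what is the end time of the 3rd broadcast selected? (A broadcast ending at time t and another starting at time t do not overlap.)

Sort by end time and greedily take each interval whose start is ≥ the last chosen end.
Sorted by end: (2,4)  (4,5)  (1,6)  (6,7)  (7,8)  (7,10)  (13,15)  (15,17)
take (2,4); take (4,5); take (6,7); take (7,8); take (13,15); take (15,17).
Selected: (2,4) (4,5) (6,7) (7,8) (13,15) (15,17)

7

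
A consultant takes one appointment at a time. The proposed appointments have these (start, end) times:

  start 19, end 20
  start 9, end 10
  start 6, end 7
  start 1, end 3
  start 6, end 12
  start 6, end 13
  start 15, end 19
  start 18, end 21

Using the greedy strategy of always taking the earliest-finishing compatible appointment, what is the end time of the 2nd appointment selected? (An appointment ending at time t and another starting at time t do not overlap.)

7

Greedy by earliest finish: after sorting by end time, pick each interval compatible with the last pick.
By end time: (1,3), (6,7), (9,10), (6,12), (6,13), (15,19), (19,20), (18,21).
Pick (1,3); next start ≥ 3 → (6,7); next start ≥ 7 → (9,10); next start ≥ 10 → (15,19); next start ≥ 19 → (19,20).
Selected: (1,3) (6,7) (9,10) (15,19) (19,20)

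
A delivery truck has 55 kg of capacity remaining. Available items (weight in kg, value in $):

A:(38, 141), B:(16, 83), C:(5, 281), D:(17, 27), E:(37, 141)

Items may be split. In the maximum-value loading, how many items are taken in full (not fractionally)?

Order: C (281/5=56.20) > B (83/16=5.19) > E (141/37=3.81) > A (141/38=3.71) > D (27/17=1.59)
Fill: take C (5 @ 281) → take B (16 @ 83) → take 34/37 of E → 129.57; 55/55 used.
2 item(s) taken whole; one partial (take 34/37 of E).

2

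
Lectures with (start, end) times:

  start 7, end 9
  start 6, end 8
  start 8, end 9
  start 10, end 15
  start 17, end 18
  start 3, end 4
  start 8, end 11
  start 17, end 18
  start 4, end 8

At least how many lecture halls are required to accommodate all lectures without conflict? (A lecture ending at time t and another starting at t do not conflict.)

Events (time:±→running): 3:+→1 4:-→0 4:+→1 6:+→2 7:+→3 … peak 3.

3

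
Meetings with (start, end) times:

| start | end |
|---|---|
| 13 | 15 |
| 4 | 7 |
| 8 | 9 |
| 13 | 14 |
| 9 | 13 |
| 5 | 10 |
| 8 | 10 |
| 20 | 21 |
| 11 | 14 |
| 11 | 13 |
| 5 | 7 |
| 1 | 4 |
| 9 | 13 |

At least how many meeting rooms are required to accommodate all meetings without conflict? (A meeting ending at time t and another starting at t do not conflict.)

Count concurrent intervals with a sweep; the peak is the room count.
Events (time:±→running): 1:+→1 4:-→0 4:+→1 5:+→2 5:+→3 7:-→2 7:-→1 8:+→2 8:+→3 9:-→2 9:+→3 9:+→4 … peak 4.

4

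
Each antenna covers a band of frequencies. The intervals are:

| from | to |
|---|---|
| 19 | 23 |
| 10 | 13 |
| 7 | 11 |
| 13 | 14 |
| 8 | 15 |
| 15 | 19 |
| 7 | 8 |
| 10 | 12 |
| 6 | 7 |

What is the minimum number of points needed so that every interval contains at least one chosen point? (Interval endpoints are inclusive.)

4

Process intervals by earliest right end; each time one isn't hit yet, stab at its right endpoint.
By right end: [6,7]  [7,8]  [7,11]  [10,12]  [10,13]  [13,14]  [8,15]  [15,19]  [19,23]
[6,7] uncovered → point at 7; [10,12] uncovered → point at 12; [13,14] uncovered → point at 14; [15,19] uncovered → point at 19.
Points: 7, 12, 14, 19 (4 total).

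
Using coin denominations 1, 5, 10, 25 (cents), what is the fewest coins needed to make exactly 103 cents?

7

103 − 4×25→3 − 3×1→0
Total coins = 4 + 3 = 7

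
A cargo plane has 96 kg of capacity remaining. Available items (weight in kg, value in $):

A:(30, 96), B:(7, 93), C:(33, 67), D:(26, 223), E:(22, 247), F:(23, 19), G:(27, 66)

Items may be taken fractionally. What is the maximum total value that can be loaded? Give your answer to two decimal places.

Sort by value per unit weight and fill in that order.
Ratios (sorted): B 13.29, E 11.23, D 8.58, A 3.20, G 2.44, C 2.03, F 0.83
take B (7 @ 93); take E (22 @ 247); take D (26 @ 223); take A (30 @ 96); take 11/27 of G → 26.89. Capacity used 96/96.
Total value = 685.89

685.89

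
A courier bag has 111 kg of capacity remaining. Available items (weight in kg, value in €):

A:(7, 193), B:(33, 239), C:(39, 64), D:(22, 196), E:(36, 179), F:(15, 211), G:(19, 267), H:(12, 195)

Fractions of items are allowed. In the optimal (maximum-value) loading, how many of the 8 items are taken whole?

Greedy by value/weight ratio, highest first.
Order: A (193/7=27.57) > H (195/12=16.25) > F (211/15=14.07) > G (267/19=14.05) > D (196/22=8.91) > B (239/33=7.24) > E (179/36=4.97) > C (64/39=1.64)
Fill: take A (7 @ 193) → take H (12 @ 195) → take F (15 @ 211) → take G (19 @ 267) → take D (22 @ 196) → take B (33 @ 239) → take 3/36 of E → 14.92; 111/111 used.
6 item(s) taken whole; one partial (take 3/36 of E).

6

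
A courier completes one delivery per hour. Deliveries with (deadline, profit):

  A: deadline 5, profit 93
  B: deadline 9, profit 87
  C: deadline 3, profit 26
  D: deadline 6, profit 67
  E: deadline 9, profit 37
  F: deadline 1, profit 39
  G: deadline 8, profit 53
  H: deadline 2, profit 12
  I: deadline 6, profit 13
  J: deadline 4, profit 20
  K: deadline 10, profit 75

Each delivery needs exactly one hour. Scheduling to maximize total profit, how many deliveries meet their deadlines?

10

Sort by profit descending; place each in the latest free slot ≤ its deadline.
Profit order: A=93 B=87 K=75 D=67 G=53 F=39 E=37 C=26 J=20 I=13 H=12
Assign: A→slot 5, B→slot 9, K→slot 10, D→slot 6, G→slot 8, F→slot 1, E→slot 7, C→slot 3, J→slot 4, I→slot 2, H skipped.
Slots: [1:F] [2:I] [3:C] [4:J] [5:A] [6:D] [7:E] [8:G] [9:B] [10:K]
10 of 11 scheduled.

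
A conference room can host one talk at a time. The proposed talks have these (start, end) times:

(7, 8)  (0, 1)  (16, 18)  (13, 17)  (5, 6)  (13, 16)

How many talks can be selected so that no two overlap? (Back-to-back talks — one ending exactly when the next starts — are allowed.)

5

Order by finish time; keep every interval that doesn't clash with the previous kept one.
Sorted by end: (0,1)  (5,6)  (7,8)  (13,16)  (13,17)  (16,18)
take (0,1); take (5,6); take (7,8); take (13,16); skip (13,17); take (16,18).
Selected 5 talks.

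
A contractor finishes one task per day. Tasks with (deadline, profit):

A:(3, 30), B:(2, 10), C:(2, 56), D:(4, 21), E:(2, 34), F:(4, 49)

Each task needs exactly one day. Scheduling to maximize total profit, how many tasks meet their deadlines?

Take jobs in profit order; each goes to the latest open slot no later than its deadline.
By profit: C(d2,56), F(d4,49), E(d2,34), A(d3,30), D(d4,21), B(d2,10)
C→slot 2; F→slot 4; E→slot 1; A→slot 3; D skipped; B skipped.
4 of 6 scheduled.

4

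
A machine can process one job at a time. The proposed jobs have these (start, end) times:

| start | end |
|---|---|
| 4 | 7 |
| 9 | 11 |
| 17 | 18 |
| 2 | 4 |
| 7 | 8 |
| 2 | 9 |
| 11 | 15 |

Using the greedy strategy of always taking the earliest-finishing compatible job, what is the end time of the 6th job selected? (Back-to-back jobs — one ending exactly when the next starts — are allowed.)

Sort by end time and greedily take each interval whose start is ≥ the last chosen end.
Sorted by end: (2,4)  (4,7)  (7,8)  (2,9)  (9,11)  (11,15)  (17,18)
take (2,4); take (4,7); take (7,8); take (9,11); take (11,15); take (17,18).
Selected: (2,4) (4,7) (7,8) (9,11) (11,15) (17,18)

18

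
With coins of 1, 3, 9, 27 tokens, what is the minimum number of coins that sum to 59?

59 − 2×27→5 − 1×3→2 − 2×1→0
Total coins = 2 + 1 + 2 = 5

5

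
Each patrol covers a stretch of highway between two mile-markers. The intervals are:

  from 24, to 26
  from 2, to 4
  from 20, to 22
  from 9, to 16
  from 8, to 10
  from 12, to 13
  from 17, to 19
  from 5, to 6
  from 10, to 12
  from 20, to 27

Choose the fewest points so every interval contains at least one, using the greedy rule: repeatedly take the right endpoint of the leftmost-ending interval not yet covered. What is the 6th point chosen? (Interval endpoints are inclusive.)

22

Sort by right endpoint; whenever an interval is uncovered, place a point at its right end.
By right end: [2,4]  [5,6]  [8,10]  [10,12]  [12,13]  [9,16]  [17,19]  [20,22]  [24,26]  [20,27]
[2,4] uncovered → point at 4; [5,6] uncovered → point at 6; [8,10] uncovered → point at 10; [12,13] uncovered → point at 13; [17,19] uncovered → point at 19; [20,22] uncovered → point at 22; [24,26] uncovered → point at 26.
Points: 4, 6, 10, 13, 19, 22, 26 (7 total).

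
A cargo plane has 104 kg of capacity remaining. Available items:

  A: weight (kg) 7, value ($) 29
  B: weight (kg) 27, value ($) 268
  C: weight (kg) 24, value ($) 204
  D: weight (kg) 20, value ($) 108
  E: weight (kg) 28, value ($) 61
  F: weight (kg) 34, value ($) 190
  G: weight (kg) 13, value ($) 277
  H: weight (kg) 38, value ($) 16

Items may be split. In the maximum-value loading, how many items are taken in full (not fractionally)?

4

Greedy by value/weight ratio, highest first.
Order: G (277/13=21.31) > B (268/27=9.93) > C (204/24=8.50) > F (190/34=5.59) > D (108/20=5.40) > A (29/7=4.14) > E (61/28=2.18) > H (16/38=0.42)
Fill: take G (13 @ 277) → take B (27 @ 268) → take C (24 @ 204) → take F (34 @ 190) → take 6/20 of D → 32.40; 104/104 used.
4 item(s) taken whole; one partial (take 6/20 of D).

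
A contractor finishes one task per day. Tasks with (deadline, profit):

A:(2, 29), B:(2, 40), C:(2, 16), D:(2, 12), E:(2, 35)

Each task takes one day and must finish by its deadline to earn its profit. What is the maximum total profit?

Take jobs in profit order; each goes to the latest open slot no later than its deadline.
By profit: B(d2,40), E(d2,35), A(d2,29), C(d2,16), D(d2,12)
B→slot 2; E→slot 1; A skipped; C skipped; D skipped.
Profit = 35 + 40 = 75

75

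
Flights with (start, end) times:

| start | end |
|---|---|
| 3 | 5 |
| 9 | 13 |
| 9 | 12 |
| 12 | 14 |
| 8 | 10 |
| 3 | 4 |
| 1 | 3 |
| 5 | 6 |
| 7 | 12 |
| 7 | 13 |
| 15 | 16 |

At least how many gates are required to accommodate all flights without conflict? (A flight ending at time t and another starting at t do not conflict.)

5

The answer is the maximum number of intervals overlapping at any instant.
starts: [1, 3, 3, 5, 7, 7, 8, 9, 9, 12, 15]
ends:   [3, 4, 5, 6, 10, 12, 12, 13, 13, 14, 16]
s1→1 e3→0 s3→1 s3→2 e4→1 e5→0 s5→1 e6→0 s7→1 s7→2 s8→3 s9→4 s9→5  — peak 5.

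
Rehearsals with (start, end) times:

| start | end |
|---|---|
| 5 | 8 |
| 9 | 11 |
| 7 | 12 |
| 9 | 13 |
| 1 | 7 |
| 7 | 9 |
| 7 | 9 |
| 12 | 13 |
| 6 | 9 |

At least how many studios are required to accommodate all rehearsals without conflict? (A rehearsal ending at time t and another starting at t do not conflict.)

The answer is the maximum number of intervals overlapping at any instant.
Events (time:±→running): 1:+→1 5:+→2 6:+→3 7:-→2 7:+→3 7:+→4 7:+→5 … peak 5.

5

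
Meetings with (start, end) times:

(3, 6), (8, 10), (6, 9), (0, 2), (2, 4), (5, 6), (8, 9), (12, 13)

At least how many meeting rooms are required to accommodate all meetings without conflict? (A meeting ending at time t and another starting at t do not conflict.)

3

The answer is the maximum number of intervals overlapping at any instant.
Events (time:±→running): 0:+→1 2:-→0 2:+→1 3:+→2 4:-→1 5:+→2 6:-→1 6:-→0 6:+→1 8:+→2 8:+→3 … peak 3.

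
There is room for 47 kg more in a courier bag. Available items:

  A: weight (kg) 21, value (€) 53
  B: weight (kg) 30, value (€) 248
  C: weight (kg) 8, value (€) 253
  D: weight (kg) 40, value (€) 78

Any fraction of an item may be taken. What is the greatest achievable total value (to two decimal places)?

Sort by value per unit weight and fill in that order.
Order: C (253/8=31.62) > B (248/30=8.27) > A (53/21=2.52) > D (78/40=1.95)
Fill: take C (8 @ 253) → take B (30 @ 248) → take 9/21 of A → 22.71; 47/47 used.
Total value = 523.71

523.71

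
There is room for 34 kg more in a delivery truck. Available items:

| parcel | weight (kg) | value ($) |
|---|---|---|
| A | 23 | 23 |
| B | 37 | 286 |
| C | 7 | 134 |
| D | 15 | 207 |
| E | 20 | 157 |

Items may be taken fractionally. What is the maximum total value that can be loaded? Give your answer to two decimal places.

Sort by value per unit weight and fill in that order.
Order: C (134/7=19.14) > D (207/15=13.80) > E (157/20=7.85) > B (286/37=7.73) > A (23/23=1.00)
Fill: take C (7 @ 134) → take D (15 @ 207) → take 12/20 of E → 94.20; 34/34 used.
Total value = 435.20

435.20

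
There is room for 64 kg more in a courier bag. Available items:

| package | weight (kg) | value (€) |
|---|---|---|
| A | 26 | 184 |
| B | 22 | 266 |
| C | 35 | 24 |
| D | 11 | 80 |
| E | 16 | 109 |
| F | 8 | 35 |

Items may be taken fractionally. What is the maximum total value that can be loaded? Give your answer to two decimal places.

564.06

Sort by value per unit weight and fill in that order.
Ratios (sorted): B 12.09, D 7.27, A 7.08, E 6.81, F 4.38, C 0.69
take B (22 @ 266); take D (11 @ 80); take A (26 @ 184); take 5/16 of E → 34.06. Capacity used 64/64.
Total value = 564.06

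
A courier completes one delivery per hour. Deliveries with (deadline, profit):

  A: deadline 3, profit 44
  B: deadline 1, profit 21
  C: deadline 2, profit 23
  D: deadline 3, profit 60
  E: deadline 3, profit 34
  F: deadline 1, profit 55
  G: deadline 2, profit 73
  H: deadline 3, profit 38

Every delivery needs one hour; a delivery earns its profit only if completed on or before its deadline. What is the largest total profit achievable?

188

Take jobs in profit order; each goes to the latest open slot no later than its deadline.
Profit order: G=73 D=60 F=55 A=44 H=38 E=34 C=23 B=21
Assign: G→slot 2, D→slot 3, F→slot 1, A skipped, H skipped, E skipped, C skipped, B skipped.
Slots: [1:F] [2:G] [3:D]
Profit = 55 + 73 + 60 = 188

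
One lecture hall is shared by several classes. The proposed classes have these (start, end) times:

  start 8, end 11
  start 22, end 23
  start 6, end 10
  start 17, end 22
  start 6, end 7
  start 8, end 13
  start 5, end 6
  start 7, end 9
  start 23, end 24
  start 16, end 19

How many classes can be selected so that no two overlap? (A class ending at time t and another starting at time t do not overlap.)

By end time: (5,6), (6,7), (7,9), (6,10), (8,11), (8,13), (16,19), (17,22), (22,23), (23,24).
Pick (5,6); next start ≥ 6 → (6,7); next start ≥ 7 → (7,9); next start ≥ 9 → (16,19); next start ≥ 19 → (22,23); next start ≥ 23 → (23,24).
Selected 6 classes.

6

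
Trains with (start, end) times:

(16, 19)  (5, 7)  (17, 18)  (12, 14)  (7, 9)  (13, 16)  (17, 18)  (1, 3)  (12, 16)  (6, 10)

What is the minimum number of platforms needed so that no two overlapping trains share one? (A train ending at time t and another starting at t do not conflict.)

3

Count concurrent intervals with a sweep; the peak is the room count.
starts: [1, 5, 6, 7, 12, 12, 13, 16, 17, 17]
ends:   [3, 7, 9, 10, 14, 16, 16, 18, 18, 19]
s1→1 e3→0 s5→1 s6→2 e7→1 s7→2 e9→1 e10→0 s12→1 s12→2 s13→3  — peak 3.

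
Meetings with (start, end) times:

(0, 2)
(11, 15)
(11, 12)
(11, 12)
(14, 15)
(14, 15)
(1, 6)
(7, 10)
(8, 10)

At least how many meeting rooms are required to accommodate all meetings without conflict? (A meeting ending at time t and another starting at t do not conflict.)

Count concurrent intervals with a sweep; the peak is the room count.
Events (time:±→running): 0:+→1 1:+→2 2:-→1 6:-→0 7:+→1 8:+→2 10:-→1 10:-→0 11:+→1 11:+→2 11:+→3 … peak 3.

3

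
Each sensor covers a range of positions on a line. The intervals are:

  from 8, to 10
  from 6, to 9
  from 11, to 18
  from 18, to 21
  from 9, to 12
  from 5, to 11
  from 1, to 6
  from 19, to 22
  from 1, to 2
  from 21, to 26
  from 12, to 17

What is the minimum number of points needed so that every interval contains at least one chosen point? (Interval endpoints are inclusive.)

4

Sorted: [1,2] [1,6] [6,9] [8,10] [5,11] [9,12] [12,17] [11,18] [18,21] [19,22] [21,26]
{[1,2],[1,6]} hit by 2; {[6,9],[8,10],[5,11],[9,12]} hit by 9; {[12,17],[11,18]} hit by 17; {[18,21],[19,22],[21,26]} hit by 21.
Points: 2, 9, 17, 21 (4 total).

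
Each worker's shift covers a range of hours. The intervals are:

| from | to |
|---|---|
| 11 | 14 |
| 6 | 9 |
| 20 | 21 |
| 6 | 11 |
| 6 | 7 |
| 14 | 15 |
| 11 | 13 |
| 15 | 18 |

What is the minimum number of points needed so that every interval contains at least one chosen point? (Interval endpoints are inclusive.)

Sort by right endpoint; whenever an interval is uncovered, place a point at its right end.
By right end: [6,7]  [6,9]  [6,11]  [11,13]  [11,14]  [14,15]  [15,18]  [20,21]
[6,7] uncovered → point at 7; [11,13] uncovered → point at 13; [14,15] uncovered → point at 15; [20,21] uncovered → point at 21.
Points: 7, 13, 15, 21 (4 total).

4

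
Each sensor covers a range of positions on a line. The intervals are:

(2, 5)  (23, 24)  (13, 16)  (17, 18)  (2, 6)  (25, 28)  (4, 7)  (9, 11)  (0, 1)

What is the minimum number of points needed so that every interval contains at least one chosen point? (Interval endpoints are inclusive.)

7

Process intervals by earliest right end; each time one isn't hit yet, stab at its right endpoint.
Sorted: [0,1] [2,5] [2,6] [4,7] [9,11] [13,16] [17,18] [23,24] [25,28]
{[0,1]} hit by 1; {[2,5],[2,6],[4,7]} hit by 5; {[9,11]} hit by 11; {[13,16]} hit by 16; {[17,18]} hit by 18; {[23,24]} hit by 24; {[25,28]} hit by 28.
Points: 1, 5, 11, 16, 18, 24, 28 (7 total).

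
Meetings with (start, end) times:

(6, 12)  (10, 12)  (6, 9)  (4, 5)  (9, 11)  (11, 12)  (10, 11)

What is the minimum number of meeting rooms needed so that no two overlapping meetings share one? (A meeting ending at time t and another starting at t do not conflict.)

4

Events (time:±→running): 4:+→1 5:-→0 6:+→1 6:+→2 9:-→1 9:+→2 10:+→3 10:+→4 … peak 4.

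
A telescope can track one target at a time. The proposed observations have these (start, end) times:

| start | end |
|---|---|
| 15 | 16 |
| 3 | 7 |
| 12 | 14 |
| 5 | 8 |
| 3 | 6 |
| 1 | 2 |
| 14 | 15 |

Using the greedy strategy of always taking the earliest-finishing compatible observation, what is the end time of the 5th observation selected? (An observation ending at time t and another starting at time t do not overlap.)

By end time: (1,2), (3,6), (3,7), (5,8), (12,14), (14,15), (15,16).
Pick (1,2); next start ≥ 2 → (3,6); next start ≥ 6 → (12,14); next start ≥ 14 → (14,15); next start ≥ 15 → (15,16).
Selected: (1,2) (3,6) (12,14) (14,15) (15,16)

16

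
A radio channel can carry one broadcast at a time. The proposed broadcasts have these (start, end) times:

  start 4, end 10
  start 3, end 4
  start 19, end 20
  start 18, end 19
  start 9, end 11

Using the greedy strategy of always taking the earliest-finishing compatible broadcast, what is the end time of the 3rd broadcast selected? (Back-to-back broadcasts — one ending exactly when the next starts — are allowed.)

Sort by end time and greedily take each interval whose start is ≥ the last chosen end.
Sorted by end: (3,4)  (4,10)  (9,11)  (18,19)  (19,20)
take (3,4); take (4,10); take (18,19); take (19,20).
Selected: (3,4) (4,10) (18,19) (19,20)

19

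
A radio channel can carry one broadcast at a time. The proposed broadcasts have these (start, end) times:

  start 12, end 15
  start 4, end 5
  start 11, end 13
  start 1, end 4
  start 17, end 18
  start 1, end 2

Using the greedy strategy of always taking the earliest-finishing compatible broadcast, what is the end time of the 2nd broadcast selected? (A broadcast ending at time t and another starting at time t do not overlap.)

Greedy by earliest finish: after sorting by end time, pick each interval compatible with the last pick.
Sorted by end: (1,2)  (1,4)  (4,5)  (11,13)  (12,15)  (17,18)
take (1,2); take (4,5); take (11,13); skip (12,15); take (17,18).
Selected: (1,2) (4,5) (11,13) (17,18)

5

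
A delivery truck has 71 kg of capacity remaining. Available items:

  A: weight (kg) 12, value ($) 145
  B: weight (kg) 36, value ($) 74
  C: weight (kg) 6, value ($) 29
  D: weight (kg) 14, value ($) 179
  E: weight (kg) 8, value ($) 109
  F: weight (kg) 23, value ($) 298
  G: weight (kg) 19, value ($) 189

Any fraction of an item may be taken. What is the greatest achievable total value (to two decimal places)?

Greedy by value/weight ratio, highest first.
Ratios (sorted): E 13.62, F 12.96, D 12.79, A 12.08, G 9.95, C 4.83, B 2.06
take E (8 @ 109); take F (23 @ 298); take D (14 @ 179); take A (12 @ 145); take 14/19 of G → 139.26. Capacity used 71/71.
Total value = 870.26

870.26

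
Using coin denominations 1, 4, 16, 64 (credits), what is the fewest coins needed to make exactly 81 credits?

3

Greedy: take as many of the largest coin as possible, then repeat with the remainder.
81 = 1×64 + 1×16 + 1×1
Total coins = 1 + 1 + 1 = 3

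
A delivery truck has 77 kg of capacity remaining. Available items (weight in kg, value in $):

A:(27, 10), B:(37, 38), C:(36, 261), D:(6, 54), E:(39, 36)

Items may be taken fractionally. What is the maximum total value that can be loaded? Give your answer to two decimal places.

350.95

Sort by value per unit weight and fill in that order.
Order: D (54/6=9.00) > C (261/36=7.25) > B (38/37=1.03) > E (36/39=0.92) > A (10/27=0.37)
Fill: take D (6 @ 54) → take C (36 @ 261) → take 35/37 of B → 35.95; 77/77 used.
Total value = 350.95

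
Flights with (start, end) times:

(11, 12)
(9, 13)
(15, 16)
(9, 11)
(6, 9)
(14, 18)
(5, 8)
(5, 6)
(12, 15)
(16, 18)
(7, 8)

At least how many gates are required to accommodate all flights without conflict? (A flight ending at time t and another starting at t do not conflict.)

Count concurrent intervals with a sweep; the peak is the room count.
Events (time:±→running): 5:+→1 5:+→2 6:-→1 6:+→2 7:+→3 … peak 3.

3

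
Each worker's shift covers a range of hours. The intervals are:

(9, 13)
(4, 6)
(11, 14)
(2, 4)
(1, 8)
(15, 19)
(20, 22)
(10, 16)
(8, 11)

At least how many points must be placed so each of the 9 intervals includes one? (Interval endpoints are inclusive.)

4

Sorted: [2,4] [4,6] [1,8] [8,11] [9,13] [11,14] [10,16] [15,19] [20,22]
{[2,4],[4,6],[1,8]} hit by 4; {[8,11],[9,13],[11,14],[10,16]} hit by 11; {[15,19]} hit by 19; {[20,22]} hit by 22.
Points: 4, 11, 19, 22 (4 total).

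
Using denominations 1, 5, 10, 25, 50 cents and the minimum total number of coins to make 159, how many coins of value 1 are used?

4

Use the largest denomination that fits, subtract, and repeat.
159 − 3×50→9 − 1×5→4 − 4×1→0
Count of 1: 4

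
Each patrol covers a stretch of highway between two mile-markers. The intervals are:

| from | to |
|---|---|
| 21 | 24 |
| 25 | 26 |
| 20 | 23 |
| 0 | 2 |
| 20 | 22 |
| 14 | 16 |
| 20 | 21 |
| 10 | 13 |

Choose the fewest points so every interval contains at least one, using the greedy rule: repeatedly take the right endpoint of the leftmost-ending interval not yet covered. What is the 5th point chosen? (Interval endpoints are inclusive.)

26

Sort by right endpoint; whenever an interval is uncovered, place a point at its right end.
By right end: [0,2]  [10,13]  [14,16]  [20,21]  [20,22]  [20,23]  [21,24]  [25,26]
[0,2] uncovered → point at 2; [10,13] uncovered → point at 13; [14,16] uncovered → point at 16; [20,21] uncovered → point at 21; [25,26] uncovered → point at 26.
Points: 2, 13, 16, 21, 26 (5 total).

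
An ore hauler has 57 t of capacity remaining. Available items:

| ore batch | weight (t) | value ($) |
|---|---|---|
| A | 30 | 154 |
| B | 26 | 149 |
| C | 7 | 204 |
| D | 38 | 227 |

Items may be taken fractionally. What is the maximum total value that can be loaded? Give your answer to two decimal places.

499.77

Sort by value per unit weight and fill in that order.
Order: C (204/7=29.14) > D (227/38=5.97) > B (149/26=5.73) > A (154/30=5.13)
Fill: take C (7 @ 204) → take D (38 @ 227) → take 12/26 of B → 68.77; 57/57 used.
Total value = 499.77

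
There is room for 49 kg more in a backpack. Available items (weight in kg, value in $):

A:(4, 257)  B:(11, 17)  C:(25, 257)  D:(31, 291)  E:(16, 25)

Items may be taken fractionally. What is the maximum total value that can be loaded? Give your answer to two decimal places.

Sort by value per unit weight and fill in that order.
Ratios (sorted): A 64.25, C 10.28, D 9.39, E 1.56, B 1.55
take A (4 @ 257); take C (25 @ 257); take 20/31 of D → 187.74. Capacity used 49/49.
Total value = 701.74

701.74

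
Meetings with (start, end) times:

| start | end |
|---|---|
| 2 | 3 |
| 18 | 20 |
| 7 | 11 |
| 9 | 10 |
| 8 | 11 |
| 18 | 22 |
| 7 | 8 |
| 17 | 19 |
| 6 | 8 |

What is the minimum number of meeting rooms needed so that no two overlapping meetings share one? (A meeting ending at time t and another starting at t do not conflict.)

Events (time:±→running): 2:+→1 3:-→0 6:+→1 7:+→2 7:+→3 … peak 3.

3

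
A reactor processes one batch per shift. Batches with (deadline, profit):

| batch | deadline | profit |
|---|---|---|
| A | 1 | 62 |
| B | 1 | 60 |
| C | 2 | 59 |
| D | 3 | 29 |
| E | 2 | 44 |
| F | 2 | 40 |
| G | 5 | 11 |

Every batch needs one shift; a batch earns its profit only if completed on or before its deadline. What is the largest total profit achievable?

Profit order: A=62 B=60 C=59 E=44 F=40 D=29 G=11
Assign: A→slot 1, B skipped, C→slot 2, E skipped, F skipped, D→slot 3, G→slot 5.
Slots: [1:A] [2:C] [3:D] [5:G]
Profit = 62 + 59 + 29 + 11 = 161

161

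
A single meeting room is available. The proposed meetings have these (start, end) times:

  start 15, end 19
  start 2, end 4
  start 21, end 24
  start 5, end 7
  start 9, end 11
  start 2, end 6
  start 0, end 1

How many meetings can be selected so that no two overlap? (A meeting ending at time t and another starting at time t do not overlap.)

6

Order by finish time; keep every interval that doesn't clash with the previous kept one.
By end time: (0,1), (2,4), (2,6), (5,7), (9,11), (15,19), (21,24).
Pick (0,1); next start ≥ 1 → (2,4); next start ≥ 4 → (5,7); next start ≥ 7 → (9,11); next start ≥ 11 → (15,19); next start ≥ 19 → (21,24).
Selected 6 meetings.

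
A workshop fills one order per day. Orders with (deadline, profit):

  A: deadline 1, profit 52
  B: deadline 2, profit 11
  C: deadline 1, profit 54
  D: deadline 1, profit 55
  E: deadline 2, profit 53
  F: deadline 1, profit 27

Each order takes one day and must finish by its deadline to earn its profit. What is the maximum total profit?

Sort by profit descending; place each in the latest free slot ≤ its deadline.
Profit order: D=55 C=54 E=53 A=52 F=27 B=11
Assign: D→slot 1, C skipped, E→slot 2, A skipped, F skipped, B skipped.
Slots: [1:D] [2:E]
Profit = 55 + 53 = 108

108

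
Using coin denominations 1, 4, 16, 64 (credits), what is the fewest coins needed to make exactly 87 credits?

6

Use the largest denomination that fits, subtract, and repeat.
87 = 1×64 + 1×16 + 1×4 + 3×1
Total coins = 1 + 1 + 1 + 3 = 6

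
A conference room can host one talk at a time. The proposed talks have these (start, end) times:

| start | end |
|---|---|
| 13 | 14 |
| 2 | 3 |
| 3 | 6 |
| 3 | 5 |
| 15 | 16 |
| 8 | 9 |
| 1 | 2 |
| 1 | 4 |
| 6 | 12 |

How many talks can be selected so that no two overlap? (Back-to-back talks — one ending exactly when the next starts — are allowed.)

6

Sort by end time and greedily take each interval whose start is ≥ the last chosen end.
Sorted by end: (1,2)  (2,3)  (1,4)  (3,5)  (3,6)  (8,9)  (6,12)  (13,14)  (15,16)
take (1,2); take (2,3); skip (1,4); take (3,5); take (8,9); take (13,14); take (15,16).
Selected 6 talks.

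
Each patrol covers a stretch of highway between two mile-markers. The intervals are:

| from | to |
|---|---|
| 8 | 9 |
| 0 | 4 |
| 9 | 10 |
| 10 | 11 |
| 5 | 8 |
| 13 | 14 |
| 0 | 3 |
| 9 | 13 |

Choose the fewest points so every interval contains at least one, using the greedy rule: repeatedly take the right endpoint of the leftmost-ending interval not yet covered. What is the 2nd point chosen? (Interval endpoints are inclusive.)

8

Sort by right endpoint; whenever an interval is uncovered, place a point at its right end.
Sorted: [0,3] [0,4] [5,8] [8,9] [9,10] [10,11] [9,13] [13,14]
{[0,3],[0,4]} hit by 3; {[5,8],[8,9]} hit by 8; {[9,10],[10,11],[9,13]} hit by 10; {[13,14]} hit by 14.
Points: 3, 8, 10, 14 (4 total).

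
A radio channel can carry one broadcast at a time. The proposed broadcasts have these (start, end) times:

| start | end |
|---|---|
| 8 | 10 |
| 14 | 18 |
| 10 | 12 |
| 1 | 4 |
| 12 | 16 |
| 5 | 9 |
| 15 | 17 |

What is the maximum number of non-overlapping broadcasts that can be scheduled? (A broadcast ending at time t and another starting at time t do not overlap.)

4

Sorted by end: (1,4)  (5,9)  (8,10)  (10,12)  (12,16)  (15,17)  (14,18)
take (1,4); take (5,9); take (10,12); take (12,16); skip (14,18).
Selected 4 broadcasts.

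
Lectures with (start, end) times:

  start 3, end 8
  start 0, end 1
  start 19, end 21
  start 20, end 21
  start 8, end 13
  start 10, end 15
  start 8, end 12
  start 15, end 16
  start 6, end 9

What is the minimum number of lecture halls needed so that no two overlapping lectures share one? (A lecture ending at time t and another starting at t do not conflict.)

3

starts: [0, 3, 6, 8, 8, 10, 15, 19, 20]
ends:   [1, 8, 9, 12, 13, 15, 16, 21, 21]
s0→1 e1→0 s3→1 s6→2 e8→1 s8→2 s8→3  — peak 3.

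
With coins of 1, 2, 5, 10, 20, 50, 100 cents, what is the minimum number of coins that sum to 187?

187 = 1×100 + 1×50 + 1×20 + 1×10 + 1×5 + 1×2
Total coins = 1 + 1 + 1 + 1 + 1 + 1 = 6

6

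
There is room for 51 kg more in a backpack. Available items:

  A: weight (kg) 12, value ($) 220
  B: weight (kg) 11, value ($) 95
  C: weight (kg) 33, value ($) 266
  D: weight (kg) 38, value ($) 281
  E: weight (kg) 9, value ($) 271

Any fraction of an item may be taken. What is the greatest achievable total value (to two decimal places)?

739.15

Ratios (sorted): E 30.11, A 18.33, B 8.64, C 8.06, D 7.39
take E (9 @ 271); take A (12 @ 220); take B (11 @ 95); take 19/33 of C → 153.15. Capacity used 51/51.
Total value = 739.15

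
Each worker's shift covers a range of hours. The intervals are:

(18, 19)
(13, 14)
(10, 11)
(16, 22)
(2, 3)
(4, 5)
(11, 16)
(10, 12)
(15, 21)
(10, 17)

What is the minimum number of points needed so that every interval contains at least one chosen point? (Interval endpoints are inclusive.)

5

Sort by right endpoint; whenever an interval is uncovered, place a point at its right end.
By right end: [2,3]  [4,5]  [10,11]  [10,12]  [13,14]  [11,16]  [10,17]  [18,19]  [15,21]  [16,22]
[2,3] uncovered → point at 3; [4,5] uncovered → point at 5; [10,11] uncovered → point at 11; [13,14] uncovered → point at 14; [18,19] uncovered → point at 19.
Points: 3, 5, 11, 14, 19 (5 total).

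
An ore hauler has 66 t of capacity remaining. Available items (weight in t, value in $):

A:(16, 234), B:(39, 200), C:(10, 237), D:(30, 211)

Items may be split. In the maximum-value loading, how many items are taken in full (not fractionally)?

Sort by value per unit weight and fill in that order.
Order: C (237/10=23.70) > A (234/16=14.62) > D (211/30=7.03) > B (200/39=5.13)
Fill: take C (10 @ 237) → take A (16 @ 234) → take D (30 @ 211) → take 10/39 of B → 51.28; 66/66 used.
3 item(s) taken whole; one partial (take 10/39 of B).

3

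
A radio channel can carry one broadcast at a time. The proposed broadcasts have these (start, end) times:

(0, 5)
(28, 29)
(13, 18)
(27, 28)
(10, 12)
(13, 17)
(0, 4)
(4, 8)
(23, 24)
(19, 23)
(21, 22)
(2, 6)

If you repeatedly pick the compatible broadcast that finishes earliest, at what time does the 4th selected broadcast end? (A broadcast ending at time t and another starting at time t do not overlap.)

Sorted by end: (0,4)  (0,5)  (2,6)  (4,8)  (10,12)  (13,17)  (13,18)  (21,22)  (19,23)  (23,24)  (27,28)  (28,29)
take (0,4); take (4,8); take (10,12); take (13,17); skip (13,18); take (21,22); take (23,24); take (27,28); take (28,29).
Selected: (0,4) (4,8) (10,12) (13,17) (21,22) (23,24) (27,28) (28,29)

17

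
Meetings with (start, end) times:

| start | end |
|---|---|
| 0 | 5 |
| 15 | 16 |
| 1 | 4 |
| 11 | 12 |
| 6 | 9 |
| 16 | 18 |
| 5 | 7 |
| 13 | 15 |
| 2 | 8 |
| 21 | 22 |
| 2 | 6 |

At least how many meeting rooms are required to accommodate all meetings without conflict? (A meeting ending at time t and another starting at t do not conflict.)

4

The answer is the maximum number of intervals overlapping at any instant.
Events (time:±→running): 0:+→1 1:+→2 2:+→3 2:+→4 … peak 4.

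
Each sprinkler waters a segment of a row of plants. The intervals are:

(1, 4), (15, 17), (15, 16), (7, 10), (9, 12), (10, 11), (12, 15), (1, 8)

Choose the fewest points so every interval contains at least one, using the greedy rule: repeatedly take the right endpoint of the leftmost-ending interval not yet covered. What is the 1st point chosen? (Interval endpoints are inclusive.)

Process intervals by earliest right end; each time one isn't hit yet, stab at its right endpoint.
Sorted: [1,4] [1,8] [7,10] [10,11] [9,12] [12,15] [15,16] [15,17]
{[1,4],[1,8]} hit by 4; {[7,10],[10,11],[9,12]} hit by 10; {[12,15],[15,16],[15,17]} hit by 15.
Points: 4, 10, 15 (3 total).

4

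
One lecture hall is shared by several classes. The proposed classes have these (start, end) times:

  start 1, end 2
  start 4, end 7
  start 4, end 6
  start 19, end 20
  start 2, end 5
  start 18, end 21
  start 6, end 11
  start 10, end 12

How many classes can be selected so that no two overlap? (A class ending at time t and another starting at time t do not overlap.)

By end time: (1,2), (2,5), (4,6), (4,7), (6,11), (10,12), (19,20), (18,21).
Pick (1,2); next start ≥ 2 → (2,5); next start ≥ 5 → (6,11); next start ≥ 11 → (19,20).
Selected 4 classes.

4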